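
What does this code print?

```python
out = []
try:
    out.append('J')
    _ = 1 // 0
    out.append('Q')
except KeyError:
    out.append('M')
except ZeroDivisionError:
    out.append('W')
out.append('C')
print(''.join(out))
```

Execution trace: 'J' (try body) → 'W' (except ZeroDivisionError) → 'C' (after the try/except). Output: JWC

Answer: JWC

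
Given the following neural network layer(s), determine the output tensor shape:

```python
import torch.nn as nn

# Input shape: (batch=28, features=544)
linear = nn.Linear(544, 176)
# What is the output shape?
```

Input: (28, 544) -> Output: (28, 176)

Answer: (28, 176)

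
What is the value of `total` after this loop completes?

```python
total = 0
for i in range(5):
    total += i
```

Sum of 0 to 4 = 10
`total` takes the values: 0 → 1 → 3 → 6 → 10

Answer: 10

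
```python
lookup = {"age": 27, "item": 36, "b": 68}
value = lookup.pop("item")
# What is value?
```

Trace:
`lookup = {"age": 27, "item": 36, "b": 68}` → lookup = {'age': 27, 'item': 36, 'b': 68}
`value = lookup.pop("item")` → lookup = {'age': 27, 'b': 68}; value = 36
So value = 36

Answer: 36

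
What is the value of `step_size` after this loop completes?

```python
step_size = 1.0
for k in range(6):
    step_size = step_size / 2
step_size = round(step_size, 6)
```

Halving LR 6 times: 1 / 2^6
`step_size` takes the values: 1.0 → 0.5 → 0.25 → 0.125 → 0.0625 → 0.03125 → 0.015625

Answer: 0.015625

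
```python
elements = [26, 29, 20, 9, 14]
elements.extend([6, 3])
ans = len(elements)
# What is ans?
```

Trace:
`elements = [26, 29, 20, 9, 14]` → elements = [26, 29, 20, 9, 14]
`elements.extend([6, 3])` → elements = [26, 29, 20, 9, 14, 6, 3]
`ans = len(elements)` → ans = 7
So ans = 7

Answer: 7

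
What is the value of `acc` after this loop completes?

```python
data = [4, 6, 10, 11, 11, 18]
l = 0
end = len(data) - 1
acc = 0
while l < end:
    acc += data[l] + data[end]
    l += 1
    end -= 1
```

Sum of pairs from ends
`acc` takes the values: 0 → 22 → 39 → 60

Answer: 60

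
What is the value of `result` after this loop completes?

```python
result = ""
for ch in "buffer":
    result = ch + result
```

Reverse 'buffer'
`result` takes the values: "" → "b" → "ub" → "fub" → "ffub" → "effub" → "reffub"

Answer: "reffub"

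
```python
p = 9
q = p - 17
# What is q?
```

Trace:
`p = 9` → p = 9
`q = p - 17` → q = -8
So q = -8

Answer: -8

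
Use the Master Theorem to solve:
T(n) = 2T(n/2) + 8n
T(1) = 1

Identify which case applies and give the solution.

a=2, b=2, f(n)=8n. log_2(2) = 1. Since c=1 = 1, Case 2 applies: T(n) = Θ(n^log_b(a) · log n) = O(n log n).

Answer: O(n log n) - Case 2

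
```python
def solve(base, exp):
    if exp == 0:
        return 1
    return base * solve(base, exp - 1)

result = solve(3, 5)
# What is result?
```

solve(3, 5) = 3 * 3 * 3 * 3 * 3 = 243

Answer: 243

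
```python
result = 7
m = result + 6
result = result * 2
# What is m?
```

Trace:
`result = 7` → result = 7
`m = result + 6` → m = 13
`result = result * 2` → result = 14
So m = 13

Answer: 13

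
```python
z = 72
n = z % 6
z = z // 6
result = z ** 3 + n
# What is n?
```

Trace:
`z = 72` → z = 72
`n = z % 6` → n = 0
`z = z // 6` → z = 12
`result = z ** 3 + n` → result = 1728
So n = 0

Answer: 0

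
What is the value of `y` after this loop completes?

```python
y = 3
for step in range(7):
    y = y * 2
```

Multiply by 2, 7 times: 3 * 2^7 = 384
`y` takes the values: 3 → 6 → 12 → 24 → 48 → 96 → 192 → 384

Answer: 384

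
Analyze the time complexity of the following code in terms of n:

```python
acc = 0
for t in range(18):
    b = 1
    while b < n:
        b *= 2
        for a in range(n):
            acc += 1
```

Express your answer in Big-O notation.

Each loop level contributes: 1 × log n × n. Multiplying the contributions gives O(n log n).

Answer: O(n log n)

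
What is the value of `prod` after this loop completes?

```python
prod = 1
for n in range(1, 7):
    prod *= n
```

6! = 720
`prod` takes the values: 1 → 2 → 6 → 24 → 120 → 720

Answer: 720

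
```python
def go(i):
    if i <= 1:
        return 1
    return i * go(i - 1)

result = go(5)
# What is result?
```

go(5) = 5 * 4 * 3 * 2 * 1 = 120

Answer: 120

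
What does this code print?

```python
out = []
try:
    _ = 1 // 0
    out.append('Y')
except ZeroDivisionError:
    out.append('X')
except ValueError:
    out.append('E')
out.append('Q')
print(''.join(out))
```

Execution trace: 'X' (except ZeroDivisionError) → 'Q' (after the try/except). Output: XQ

Answer: XQ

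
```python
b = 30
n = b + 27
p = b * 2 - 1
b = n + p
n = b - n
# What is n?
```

Trace:
`b = 30` → b = 30
`n = b + 27` → n = 57
`p = b * 2 - 1` → p = 59
`b = n + p` → b = 116
`n = b - n` → n = 59
So n = 59

Answer: 59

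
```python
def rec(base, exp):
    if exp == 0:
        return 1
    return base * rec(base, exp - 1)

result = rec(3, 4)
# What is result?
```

rec(3, 4) = 3 * 3 * 3 * 3 = 81

Answer: 81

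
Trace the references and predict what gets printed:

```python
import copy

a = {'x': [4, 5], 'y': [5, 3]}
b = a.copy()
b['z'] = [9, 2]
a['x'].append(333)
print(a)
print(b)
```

Key concept: shallow copy of dict with mutable values.
Step by step:
`a = {'x': [4, 5], 'y': [5, 3]}` → a = {'x': [4, 5], 'y': [5, 3]}
`b = a.copy()` → b = {'x': [4, 5], 'y': [5, 3]}
`b['z'] = [9, 2]` → b = {'x': [4, 5], 'y': [5, 3], 'z': [9, 2]}
`a['x'].append(333)` → a = {'x': [4, 5, 333], 'y': [5, 3]}; b = {'x': [4, 5, 333], 'y': [5, 3], 'z': [9, 2]}
`print(a)` → prints {'x': [4, 5, 333], 'y': [5, 3]}
`print(b)` → prints {'x': [4, 5, 333], 'y': [5, 3], 'z': [9, 2]}

Answer:
{'x': [4, 5, 333], 'y': [5, 3]}
{'x': [4, 5, 333], 'y': [5, 3], 'z': [9, 2]}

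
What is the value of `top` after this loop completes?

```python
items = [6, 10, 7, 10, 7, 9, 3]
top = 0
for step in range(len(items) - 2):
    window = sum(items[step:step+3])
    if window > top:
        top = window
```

Max sum of 3-element window in [6, 10, 7, 10, 7, 9, 3]
`top` takes the values: 0 → 23 → 27

Answer: 27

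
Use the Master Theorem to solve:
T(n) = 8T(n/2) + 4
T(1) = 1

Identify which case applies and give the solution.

a=8, b=2, f(n)=4. log_2(8) = 3. Since c=0 < 3, Case 1 applies: T(n) = Θ(n^log_b(a)) = O(n^3).

Answer: O(n^3) - Case 1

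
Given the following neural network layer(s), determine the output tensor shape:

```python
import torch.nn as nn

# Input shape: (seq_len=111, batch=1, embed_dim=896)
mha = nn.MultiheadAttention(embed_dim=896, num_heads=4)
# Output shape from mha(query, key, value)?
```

Input: (111, 1, 896) -> Output: (111, 1, 896)

Answer: (111, 1, 896)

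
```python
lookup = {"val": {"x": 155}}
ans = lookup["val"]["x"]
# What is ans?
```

Trace:
`lookup = {"val": {"x": 155}}` → lookup = {'val': {'x': 155}}
`ans = lookup["val"]["x"]` → ans = 155
So ans = 155

Answer: 155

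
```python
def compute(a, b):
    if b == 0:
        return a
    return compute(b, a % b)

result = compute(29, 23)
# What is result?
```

compute(29, 23) -> compute(23, 6) -> compute(6, 5) -> compute(5, 1) -> compute(1, 0) -> 1

Answer: 1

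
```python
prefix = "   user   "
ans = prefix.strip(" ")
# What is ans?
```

Trace:
`prefix = "   user   "` → prefix = '   user   '
`ans = prefix.strip(" ")` → ans = 'user'
So ans = 'user'

Answer: 'user'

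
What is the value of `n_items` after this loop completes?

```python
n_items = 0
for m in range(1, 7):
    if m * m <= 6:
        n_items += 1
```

Count numbers where m² ≤ 6
`n_items` takes the values: 0 → 1 → 2

Answer: 2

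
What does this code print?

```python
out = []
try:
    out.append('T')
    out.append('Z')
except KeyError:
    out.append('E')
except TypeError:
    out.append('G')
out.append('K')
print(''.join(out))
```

Execution trace: 'T' (try body) → 'Z' (try body, no exception) → 'K' (after the try/except). Output: TZK

Answer: TZK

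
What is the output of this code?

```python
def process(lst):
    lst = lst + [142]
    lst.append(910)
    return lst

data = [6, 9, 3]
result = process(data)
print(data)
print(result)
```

Key concept: rebinding parameter vs mutation.
Step by step:
`data = [6, 9, 3]` → data = [6, 9, 3]
`result = process(data)` → result = [6, 9, 3, 142, 910]
`print(data)` → prints [6, 9, 3]
`print(result)` → prints [6, 9, 3, 142, 910]

Answer:
[6, 9, 3]
[6, 9, 3, 142, 910]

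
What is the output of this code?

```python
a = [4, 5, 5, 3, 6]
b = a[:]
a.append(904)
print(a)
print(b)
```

Key concept: slice [:] creates copy.
Step by step:
`a = [4, 5, 5, 3, 6]` → a = [4, 5, 5, 3, 6]
`b = a[:]` → b = [4, 5, 5, 3, 6]
`a.append(904)` → a = [4, 5, 5, 3, 6, 904]
`print(a)` → prints [4, 5, 5, 3, 6, 904]
`print(b)` → prints [4, 5, 5, 3, 6]

Answer:
[4, 5, 5, 3, 6, 904]
[4, 5, 5, 3, 6]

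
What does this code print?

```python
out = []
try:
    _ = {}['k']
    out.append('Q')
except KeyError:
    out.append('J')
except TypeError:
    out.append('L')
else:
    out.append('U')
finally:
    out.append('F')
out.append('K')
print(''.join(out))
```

Execution trace: 'J' (except KeyError) → 'F' (finally) → 'K' (after the try/except). Output: JFK

Answer: JFK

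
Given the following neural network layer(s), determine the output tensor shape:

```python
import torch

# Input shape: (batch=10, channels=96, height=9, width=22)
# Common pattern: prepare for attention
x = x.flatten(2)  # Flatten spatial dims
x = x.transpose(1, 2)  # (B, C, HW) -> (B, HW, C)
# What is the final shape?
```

Input: (10, 96, 9, 22) -> after flatten(2): (10, 96, 198) -> Output: (10, 198, 96)

Answer: (10, 198, 96)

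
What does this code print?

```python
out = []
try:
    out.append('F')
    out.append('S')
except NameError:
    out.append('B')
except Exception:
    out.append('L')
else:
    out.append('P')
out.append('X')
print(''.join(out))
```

Execution trace: 'F' (try body) → 'S' (try body, no exception) → 'P' (else) → 'X' (after the try/except). Output: FSPX

Answer: FSPX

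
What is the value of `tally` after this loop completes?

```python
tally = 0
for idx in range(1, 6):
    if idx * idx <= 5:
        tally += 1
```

Count numbers where idx² ≤ 5
`tally` takes the values: 0 → 1 → 2

Answer: 2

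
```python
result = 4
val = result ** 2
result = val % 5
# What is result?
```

Trace:
`result = 4` → result = 4
`val = result ** 2` → val = 16
`result = val % 5` → result = 1
So result = 1

Answer: 1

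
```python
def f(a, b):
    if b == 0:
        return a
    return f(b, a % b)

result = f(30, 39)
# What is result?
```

f(30, 39) -> f(39, 30) -> f(30, 9) -> f(9, 3) -> f(3, 0) -> 3

Answer: 3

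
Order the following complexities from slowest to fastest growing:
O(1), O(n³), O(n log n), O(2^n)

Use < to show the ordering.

Ordered by growth rate: O(1) < O(n log n) < O(n³) < O(2^n)

Answer: O(1) < O(n log n) < O(n³) < O(2^n)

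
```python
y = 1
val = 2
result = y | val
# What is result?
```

Trace:
`y = 1` → y = 1
`val = 2` → val = 2
`result = y | val` → result = 3
So result = 3

Answer: 3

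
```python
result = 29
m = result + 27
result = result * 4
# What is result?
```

Trace:
`result = 29` → result = 29
`m = result + 27` → m = 56
`result = result * 4` → result = 116
So result = 116

Answer: 116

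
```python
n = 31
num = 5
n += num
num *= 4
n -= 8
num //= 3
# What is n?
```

Trace:
`n = 31` → n = 31
`num = 5` → num = 5
`n += num` → n = 36
`num *= 4` → num = 20
`n -= 8` → n = 28
`num //= 3` → num = 6
So n = 28

Answer: 28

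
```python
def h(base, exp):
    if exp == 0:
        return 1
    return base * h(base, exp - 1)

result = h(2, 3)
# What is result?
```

h(2, 3) = 2 * 2 * 2 = 8

Answer: 8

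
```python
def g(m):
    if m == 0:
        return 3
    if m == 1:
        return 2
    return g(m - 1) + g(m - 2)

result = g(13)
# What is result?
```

Build up from base cases: g(0)=3, g(1)=2, g(2)=5, g(3)=7, g(4)=12, g(5)=19, g(6)=31, ..., g(13)=898

Answer: 898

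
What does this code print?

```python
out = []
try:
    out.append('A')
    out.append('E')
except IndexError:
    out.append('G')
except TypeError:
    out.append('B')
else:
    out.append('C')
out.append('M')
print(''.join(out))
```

Execution trace: 'A' (try body) → 'E' (try body, no exception) → 'C' (else) → 'M' (after the try/except). Output: AECM

Answer: AECM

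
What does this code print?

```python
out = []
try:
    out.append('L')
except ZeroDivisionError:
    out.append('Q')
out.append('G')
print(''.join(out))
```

Execution trace: 'L' (try body, no exception) → 'G' (after the try/except). Output: LG

Answer: LG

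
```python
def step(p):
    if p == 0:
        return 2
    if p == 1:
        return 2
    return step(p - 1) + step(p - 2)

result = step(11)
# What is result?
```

Build up from base cases: step(0)=2, step(1)=2, step(2)=4, step(3)=6, step(4)=10, step(5)=16, step(6)=26, ..., step(11)=288

Answer: 288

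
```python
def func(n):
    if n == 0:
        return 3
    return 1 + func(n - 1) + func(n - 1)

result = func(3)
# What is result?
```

func(n) = 1 + 2·func(n-1), func(0)=3. Closed form: (3+1)·2^3 - 1 = 31.

Answer: 31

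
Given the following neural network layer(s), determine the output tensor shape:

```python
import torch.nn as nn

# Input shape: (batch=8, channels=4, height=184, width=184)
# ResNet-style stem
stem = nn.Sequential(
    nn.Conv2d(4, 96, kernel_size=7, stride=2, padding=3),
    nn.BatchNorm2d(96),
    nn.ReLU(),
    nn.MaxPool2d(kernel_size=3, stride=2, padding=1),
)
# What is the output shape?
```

Input: (8, 4, 184, 184) -> after Conv2d 7x7 stride=2: (8, 96, 92, 92) -> Output: (8, 96, 46, 46)

Answer: (8, 96, 46, 46)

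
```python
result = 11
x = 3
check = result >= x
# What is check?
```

Trace:
`result = 11` → result = 11
`x = 3` → x = 3
`check = result >= x` → check = True
So check = True

Answer: True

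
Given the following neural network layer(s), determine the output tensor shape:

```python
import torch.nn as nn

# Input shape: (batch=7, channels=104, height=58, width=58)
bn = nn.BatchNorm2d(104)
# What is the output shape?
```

Input: (7, 104, 58, 58) -> Output: (7, 104, 58, 58)

Answer: (7, 104, 58, 58)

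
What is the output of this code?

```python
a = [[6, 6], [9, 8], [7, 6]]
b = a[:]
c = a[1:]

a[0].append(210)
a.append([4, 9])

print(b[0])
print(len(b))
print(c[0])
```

Key concept: slice with nested mutation.
Step by step:
`a = [[6, 6], [9, 8], [7, 6]]` → a = [[6, 6], [9, 8], [7, 6]]
`b = a[:]` → b = [[6, 6], [9, 8], [7, 6]]
`c = a[1:]` → c = [[9, 8], [7, 6]]
`a[0].append(210)` → a = [[6, 6, 210], [9, 8], [7, 6]]; b = [[6, 6, 210], [9, 8], [7, 6]]
`a.append([4, 9])` → a = [[6, 6, 210], [9, 8], [7, 6], [4, 9]]
`print(b[0])` → prints [6, 6, 210]
`print(len(b))` → prints 3
`print(c[0])` → prints [9, 8]

Answer:
[6, 6, 210]
3
[9, 8]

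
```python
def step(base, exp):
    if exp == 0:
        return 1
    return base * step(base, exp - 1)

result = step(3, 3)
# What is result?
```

step(3, 3) = 3 * 3 * 3 = 27

Answer: 27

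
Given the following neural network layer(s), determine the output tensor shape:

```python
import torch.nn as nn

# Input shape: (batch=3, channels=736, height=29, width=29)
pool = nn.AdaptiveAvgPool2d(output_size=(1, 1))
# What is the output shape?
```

Input: (3, 736, 29, 29) -> Output: (3, 736, 1, 1)

Answer: (3, 736, 1, 1)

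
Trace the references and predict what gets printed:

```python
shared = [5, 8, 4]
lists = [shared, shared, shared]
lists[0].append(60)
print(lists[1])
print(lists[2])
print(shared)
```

Key concept: list of same reference.
Step by step:
`shared = [5, 8, 4]` → shared = [5, 8, 4]
`lists = [shared, shared, shared]` → lists = [[5, 8, 4], [5, 8, 4], [5, 8, 4]]
`lists[0].append(60)` → shared = [5, 8, 4, 60]; lists = [[5, 8, 4, 60], [5, 8, 4, 60], [5, 8, 4, 60]]
`print(lists[1])` → prints [5, 8, 4, 60]
`print(lists[2])` → prints [5, 8, 4, 60]
`print(shared)` → prints [5, 8, 4, 60]

Answer:
[5, 8, 4, 60]
[5, 8, 4, 60]
[5, 8, 4, 60]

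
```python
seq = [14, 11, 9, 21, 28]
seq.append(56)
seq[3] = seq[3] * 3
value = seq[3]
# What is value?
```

Trace:
`seq = [14, 11, 9, 21, 28]` → seq = [14, 11, 9, 21, 28]
`seq.append(56)` → seq = [14, 11, 9, 21, 28, 56]
`seq[3] = seq[3] * 3` → seq = [14, 11, 9, 63, 28, 56]
`value = seq[3]` → value = 63
So value = 63

Answer: 63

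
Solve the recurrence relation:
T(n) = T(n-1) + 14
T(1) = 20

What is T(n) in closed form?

Unrolling: T(n) = T(1) + 14·(n-1) = 20 + 14(n-1) = 14n + 6.

Answer: T(n) = 14n + 6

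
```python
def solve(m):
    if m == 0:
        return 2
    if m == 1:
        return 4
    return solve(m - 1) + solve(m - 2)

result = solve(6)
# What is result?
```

Build up from base cases: solve(0)=2, solve(1)=4, solve(2)=6, solve(3)=10, solve(4)=16, solve(5)=26, solve(6)=42

Answer: 42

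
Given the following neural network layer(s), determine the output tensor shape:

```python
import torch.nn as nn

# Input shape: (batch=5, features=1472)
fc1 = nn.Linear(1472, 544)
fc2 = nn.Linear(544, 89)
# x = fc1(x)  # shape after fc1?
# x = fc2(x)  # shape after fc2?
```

Input: (5, 1472) -> after fc1: (5, 544) -> Output: (5, 89)

Answer: (5, 89)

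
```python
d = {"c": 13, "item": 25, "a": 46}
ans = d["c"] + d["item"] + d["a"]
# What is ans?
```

Trace:
`d = {"c": 13, "item": 25, "a": 46}` → d = {'c': 13, 'item': 25, 'a': 46}
`ans = d["c"] + d["item"] + d["a"]` → ans = 84
So ans = 84

Answer: 84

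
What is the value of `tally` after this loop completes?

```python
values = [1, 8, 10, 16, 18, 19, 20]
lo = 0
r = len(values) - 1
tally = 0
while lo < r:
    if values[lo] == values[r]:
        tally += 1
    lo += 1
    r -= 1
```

Count matching pairs from ends
`tally` takes the values: 0

Answer: 0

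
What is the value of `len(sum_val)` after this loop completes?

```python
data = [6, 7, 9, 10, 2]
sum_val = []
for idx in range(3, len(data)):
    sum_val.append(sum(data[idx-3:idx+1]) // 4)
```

Number of 4-element averages
`sum_val` takes the values: [] → [8] → [8, 7]
So `len(sum_val)` = 2

Answer: 2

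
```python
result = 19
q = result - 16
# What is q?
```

Trace:
`result = 19` → result = 19
`q = result - 16` → q = 3
So q = 3

Answer: 3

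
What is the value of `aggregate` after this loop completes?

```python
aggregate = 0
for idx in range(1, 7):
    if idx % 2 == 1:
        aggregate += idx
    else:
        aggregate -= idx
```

Add odd, subtract even
`aggregate` takes the values: 0 → 1 → -1 → 2 → -2 → 3 → -3

Answer: -3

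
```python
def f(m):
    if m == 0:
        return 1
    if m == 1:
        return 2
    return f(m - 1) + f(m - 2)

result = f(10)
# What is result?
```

Build up from base cases: f(0)=1, f(1)=2, f(2)=3, f(3)=5, f(4)=8, f(5)=13, f(6)=21, ..., f(10)=144

Answer: 144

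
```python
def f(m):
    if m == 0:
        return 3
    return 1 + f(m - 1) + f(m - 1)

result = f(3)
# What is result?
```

f(m) = 1 + 2·f(m-1), f(0)=3. Closed form: (3+1)·2^3 - 1 = 31.

Answer: 31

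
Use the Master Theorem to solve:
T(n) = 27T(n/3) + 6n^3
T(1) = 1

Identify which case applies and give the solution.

a=27, b=3, f(n)=6n^3. log_3(27) = 3. Since c=3 = 3, Case 2 applies: T(n) = Θ(n^log_b(a) · log n) = O(n^3 log n).

Answer: O(n^3 log n) - Case 2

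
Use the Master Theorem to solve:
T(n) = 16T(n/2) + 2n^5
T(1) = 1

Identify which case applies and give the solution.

a=16, b=2, f(n)=2n^5. log_2(16) = 4. Since c=5 > 4 and the regularity condition holds (16(n/2)^5 = (16/2^5)n^5 with 16/2^5 < 1), Case 3 applies: T(n) = Θ(f(n)) = O(n^5).

Answer: O(n^5) - Case 3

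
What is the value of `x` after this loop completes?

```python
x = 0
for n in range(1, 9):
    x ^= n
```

XOR of 1 to 8
`x` takes the values: 0 → 1 → 3 → 0 → 4 → 1 → 7 → 0 → 8

Answer: 8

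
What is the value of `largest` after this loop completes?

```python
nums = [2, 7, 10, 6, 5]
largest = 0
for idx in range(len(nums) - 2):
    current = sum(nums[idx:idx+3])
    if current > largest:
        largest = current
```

Max sum of 3-element window in [2, 7, 10, 6, 5]
`largest` takes the values: 0 → 19 → 23

Answer: 23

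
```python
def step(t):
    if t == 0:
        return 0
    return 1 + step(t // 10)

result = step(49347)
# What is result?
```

Count of digits of 49347: 5

Answer: 5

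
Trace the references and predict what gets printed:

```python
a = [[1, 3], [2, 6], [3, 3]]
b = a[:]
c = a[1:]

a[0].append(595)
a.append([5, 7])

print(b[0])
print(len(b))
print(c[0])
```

Key concept: slice with nested mutation.
Step by step:
`a = [[1, 3], [2, 6], [3, 3]]` → a = [[1, 3], [2, 6], [3, 3]]
`b = a[:]` → b = [[1, 3], [2, 6], [3, 3]]
`c = a[1:]` → c = [[2, 6], [3, 3]]
`a[0].append(595)` → a = [[1, 3, 595], [2, 6], [3, 3]]; b = [[1, 3, 595], [2, 6], [3, 3]]
`a.append([5, 7])` → a = [[1, 3, 595], [2, 6], [3, 3], [5, 7]]
`print(b[0])` → prints [1, 3, 595]
`print(len(b))` → prints 3
`print(c[0])` → prints [2, 6]

Answer:
[1, 3, 595]
3
[2, 6]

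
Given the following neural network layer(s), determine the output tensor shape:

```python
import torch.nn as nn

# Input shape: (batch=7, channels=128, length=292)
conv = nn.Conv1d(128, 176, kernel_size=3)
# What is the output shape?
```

Input: (7, 128, 292) -> Output: (7, 176, 290)

Answer: (7, 176, 290)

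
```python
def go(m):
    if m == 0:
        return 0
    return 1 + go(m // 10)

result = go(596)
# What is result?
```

Count of digits of 596: 3

Answer: 3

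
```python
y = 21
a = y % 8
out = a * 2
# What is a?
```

Trace:
`y = 21` → y = 21
`a = y % 8` → a = 5
`out = a * 2` → out = 10
So a = 5

Answer: 5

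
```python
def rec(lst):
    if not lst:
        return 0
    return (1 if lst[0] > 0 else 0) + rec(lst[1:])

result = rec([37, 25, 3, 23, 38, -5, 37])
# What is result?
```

Count of positive elements in [37, 25, 3, 23, 38, -5, 37] = 6

Answer: 6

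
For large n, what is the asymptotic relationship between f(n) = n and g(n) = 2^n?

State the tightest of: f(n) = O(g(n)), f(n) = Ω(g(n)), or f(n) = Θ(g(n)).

n vs 2^n: f(n) = O(g(n)) but not Ω(g(n)) — 2^n grows strictly faster than n.

Answer: f(n) = O(g(n)) but not Ω(g(n)) — 2^n grows strictly faster than n.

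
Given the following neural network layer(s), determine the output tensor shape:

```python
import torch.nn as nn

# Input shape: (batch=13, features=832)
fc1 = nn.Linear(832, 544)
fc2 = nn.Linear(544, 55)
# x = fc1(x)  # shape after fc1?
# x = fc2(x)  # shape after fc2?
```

Input: (13, 832) -> after fc1: (13, 544) -> Output: (13, 55)

Answer: (13, 55)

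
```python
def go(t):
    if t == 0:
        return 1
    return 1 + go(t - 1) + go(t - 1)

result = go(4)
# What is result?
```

go(t) = 1 + 2·go(t-1), go(0)=1. Closed form: (1+1)·2^4 - 1 = 31.

Answer: 31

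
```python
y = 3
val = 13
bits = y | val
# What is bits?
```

Trace:
`y = 3` → y = 3
`val = 13` → val = 13
`bits = y | val` → bits = 15
So bits = 15

Answer: 15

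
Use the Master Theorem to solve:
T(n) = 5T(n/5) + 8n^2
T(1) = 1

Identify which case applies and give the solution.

a=5, b=5, f(n)=8n^2. log_5(5) = 1. Since c=2 > 1 and the regularity condition holds (5(n/5)^2 = (5/5^2)n^2 with 5/5^2 < 1), Case 3 applies: T(n) = Θ(f(n)) = O(n^2).

Answer: O(n^2) - Case 3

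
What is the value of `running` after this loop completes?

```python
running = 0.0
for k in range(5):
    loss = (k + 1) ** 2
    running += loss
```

Sum of squared losses 1² + 2² + ... + 5²
`running` takes the values: 0.0 → 1.0 → 5.0 → 14.0 → 30.0 → 55.0

Answer: 55.0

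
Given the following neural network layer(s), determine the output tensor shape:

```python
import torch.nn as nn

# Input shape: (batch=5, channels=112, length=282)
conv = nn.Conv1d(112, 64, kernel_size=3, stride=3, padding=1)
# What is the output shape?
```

Input: (5, 112, 282) -> Output: (5, 64, 94)

Answer: (5, 64, 94)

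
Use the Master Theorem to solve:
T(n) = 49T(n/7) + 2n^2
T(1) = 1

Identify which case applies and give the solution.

a=49, b=7, f(n)=2n^2. log_7(49) = 2. Since c=2 = 2, Case 2 applies: T(n) = Θ(n^log_b(a) · log n) = O(n^2 log n).

Answer: O(n^2 log n) - Case 2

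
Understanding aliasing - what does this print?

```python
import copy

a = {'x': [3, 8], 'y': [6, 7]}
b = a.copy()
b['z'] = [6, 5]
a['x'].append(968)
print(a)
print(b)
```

Key concept: shallow copy of dict with mutable values.
Step by step:
`a = {'x': [3, 8], 'y': [6, 7]}` → a = {'x': [3, 8], 'y': [6, 7]}
`b = a.copy()` → b = {'x': [3, 8], 'y': [6, 7]}
`b['z'] = [6, 5]` → b = {'x': [3, 8], 'y': [6, 7], 'z': [6, 5]}
`a['x'].append(968)` → a = {'x': [3, 8, 968], 'y': [6, 7]}; b = {'x': [3, 8, 968], 'y': [6, 7], 'z': [6, 5]}
`print(a)` → prints {'x': [3, 8, 968], 'y': [6, 7]}
`print(b)` → prints {'x': [3, 8, 968], 'y': [6, 7], 'z': [6, 5]}

Answer:
{'x': [3, 8, 968], 'y': [6, 7]}
{'x': [3, 8, 968], 'y': [6, 7], 'z': [6, 5]}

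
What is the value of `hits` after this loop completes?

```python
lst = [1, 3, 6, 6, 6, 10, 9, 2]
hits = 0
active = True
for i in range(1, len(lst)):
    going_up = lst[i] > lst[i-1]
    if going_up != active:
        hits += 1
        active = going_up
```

Count direction changes in [1, 3, 6, 6, 6, 10, 9, 2]
`hits` takes the values: 0 → 1 → 2 → 3

Answer: 3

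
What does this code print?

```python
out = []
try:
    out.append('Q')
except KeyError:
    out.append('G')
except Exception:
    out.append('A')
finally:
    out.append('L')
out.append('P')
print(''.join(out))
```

Execution trace: 'Q' (try body, no exception) → 'L' (finally) → 'P' (after the try/except). Output: QLP

Answer: QLP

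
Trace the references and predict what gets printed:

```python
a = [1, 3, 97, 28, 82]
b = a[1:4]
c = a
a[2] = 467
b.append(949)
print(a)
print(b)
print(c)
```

Key concept: slice vs alias.
Step by step:
`a = [1, 3, 97, 28, 82]` → a = [1, 3, 97, 28, 82]
`b = a[1:4]` → b = [3, 97, 28]
`c = a` → c = [1, 3, 97, 28, 82] (same object as a)
`a[2] = 467` → a = [1, 3, 467, 28, 82] (same object as c); c = [1, 3, 467, 28, 82] (same object as a)
`b.append(949)` → b = [3, 97, 28, 949]
`print(a)` → prints [1, 3, 467, 28, 82]
`print(b)` → prints [3, 97, 28, 949]
`print(c)` → prints [1, 3, 467, 28, 82]

Answer:
[1, 3, 467, 28, 82]
[3, 97, 28, 949]
[1, 3, 467, 28, 82]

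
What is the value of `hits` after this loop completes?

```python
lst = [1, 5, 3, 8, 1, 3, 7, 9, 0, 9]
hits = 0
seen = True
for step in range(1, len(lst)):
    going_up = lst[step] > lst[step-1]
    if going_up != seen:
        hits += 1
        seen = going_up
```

Count direction changes in [1, 5, 3, 8, 1, 3, 7, 9, 0, 9]
`hits` takes the values: 0 → 1 → 2 → 3 → 4 → 5 → 6

Answer: 6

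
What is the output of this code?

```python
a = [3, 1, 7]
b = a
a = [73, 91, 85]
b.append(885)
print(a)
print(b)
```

Key concept: rebinding vs mutation: a is rebound to a new list, b still points at the original.
Step by step:
`a = [3, 1, 7]` → a = [3, 1, 7]
`b = a` → b = [3, 1, 7] (same object as a)
`a = [73, 91, 85]` → a = [73, 91, 85]
`b.append(885)` → b = [3, 1, 7, 885]
`print(a)` → prints [73, 91, 85]
`print(b)` → prints [3, 1, 7, 885]

Answer:
[73, 91, 85]
[3, 1, 7, 885]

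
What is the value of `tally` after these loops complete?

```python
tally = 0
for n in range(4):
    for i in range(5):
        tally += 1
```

4 * 5 = 20
`tally` takes the values: 0 → 1 → 2 → 3 → 4 → 5 → 6 → 7 → 8 → 9 → 10 → 11 → 12 → 13 → 14 → 15 → 16 → 17 → 18 → 19 → 20

Answer: 20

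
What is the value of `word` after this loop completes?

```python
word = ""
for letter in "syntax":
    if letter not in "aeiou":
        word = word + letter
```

Remove vowels from 'syntax'
`word` takes the values: "" → "s" → "sy" → "syn" → "synt" → "syntx"

Answer: "syntx"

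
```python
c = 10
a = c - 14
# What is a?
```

Trace:
`c = 10` → c = 10
`a = c - 14` → a = -4
So a = -4

Answer: -4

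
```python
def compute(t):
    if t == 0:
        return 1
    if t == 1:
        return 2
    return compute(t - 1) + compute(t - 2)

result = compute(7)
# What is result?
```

Build up from base cases: compute(0)=1, compute(1)=2, compute(2)=3, compute(3)=5, compute(4)=8, compute(5)=13, compute(6)=21, ..., compute(7)=34

Answer: 34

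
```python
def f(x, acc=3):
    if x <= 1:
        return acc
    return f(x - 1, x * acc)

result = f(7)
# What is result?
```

Accumulator trace (n, acc): (7, 3) -> (6, 21) -> (5, 126) -> (4, 630) -> (3, 2520) -> (2, 7560) -> (1, 15120) -> return 15120

Answer: 15120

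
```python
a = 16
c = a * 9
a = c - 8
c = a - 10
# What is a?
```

Trace:
`a = 16` → a = 16
`c = a * 9` → c = 144
`a = c - 8` → a = 136
`c = a - 10` → c = 126
So a = 136

Answer: 136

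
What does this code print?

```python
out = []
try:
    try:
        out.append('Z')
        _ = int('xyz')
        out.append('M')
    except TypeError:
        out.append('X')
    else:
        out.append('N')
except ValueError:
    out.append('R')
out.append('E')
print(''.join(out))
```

Execution trace: 'Z' (try body) → 'R' (outer except ValueError) → 'E' (after the try/except). Output: ZRE

Answer: ZRE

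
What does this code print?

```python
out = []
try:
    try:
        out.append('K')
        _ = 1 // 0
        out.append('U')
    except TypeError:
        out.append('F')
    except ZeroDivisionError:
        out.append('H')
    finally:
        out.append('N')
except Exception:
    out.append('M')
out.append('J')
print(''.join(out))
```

Execution trace: 'K' (inner try body) → 'H' (inner except ZeroDivisionError) → 'N' (inner finally) → 'J' (after the try/except). Output: KHNJ

Answer: KHNJ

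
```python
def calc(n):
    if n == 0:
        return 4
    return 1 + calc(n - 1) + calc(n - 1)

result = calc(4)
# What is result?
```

calc(n) = 1 + 2·calc(n-1), calc(0)=4. Closed form: (4+1)·2^4 - 1 = 79.

Answer: 79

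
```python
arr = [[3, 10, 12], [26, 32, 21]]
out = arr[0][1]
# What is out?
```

Trace:
`arr = [[3, 10, 12], [26, 32, 21]]` → arr = [[3, 10, 12], [26, 32, 21]]
`out = arr[0][1]` → out = 10
So out = 10

Answer: 10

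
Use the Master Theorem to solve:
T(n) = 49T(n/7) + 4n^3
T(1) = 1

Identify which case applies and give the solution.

a=49, b=7, f(n)=4n^3. log_7(49) = 2. Since c=3 > 2 and the regularity condition holds (49(n/7)^3 = (49/7^3)n^3 with 49/7^3 < 1), Case 3 applies: T(n) = Θ(f(n)) = O(n^3).

Answer: O(n^3) - Case 3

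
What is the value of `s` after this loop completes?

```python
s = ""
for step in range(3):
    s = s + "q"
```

Repeat 'q' 3 times
`s` takes the values: "" → "q" → "qq" → "qqq"

Answer: "qqq"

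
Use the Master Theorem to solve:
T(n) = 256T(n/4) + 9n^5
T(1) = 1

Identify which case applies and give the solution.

a=256, b=4, f(n)=9n^5. log_4(256) = 4. Since c=5 > 4 and the regularity condition holds (256(n/4)^5 = (256/4^5)n^5 with 256/4^5 < 1), Case 3 applies: T(n) = Θ(f(n)) = O(n^5).

Answer: O(n^5) - Case 3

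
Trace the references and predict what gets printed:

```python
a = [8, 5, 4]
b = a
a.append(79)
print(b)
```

Key concept: basic list aliasing.
Step by step:
`a = [8, 5, 4]` → a = [8, 5, 4]
`b = a` → b = [8, 5, 4] (same object as a)
`a.append(79)` → a = [8, 5, 4, 79] (same object as b); b = [8, 5, 4, 79] (same object as a)
`print(b)` → prints [8, 5, 4, 79]

Answer: [8, 5, 4, 79]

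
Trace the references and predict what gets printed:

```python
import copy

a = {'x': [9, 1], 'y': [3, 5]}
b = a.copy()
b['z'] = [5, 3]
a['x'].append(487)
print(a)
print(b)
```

Key concept: shallow copy of dict with mutable values.
Step by step:
`a = {'x': [9, 1], 'y': [3, 5]}` → a = {'x': [9, 1], 'y': [3, 5]}
`b = a.copy()` → b = {'x': [9, 1], 'y': [3, 5]}
`b['z'] = [5, 3]` → b = {'x': [9, 1], 'y': [3, 5], 'z': [5, 3]}
`a['x'].append(487)` → a = {'x': [9, 1, 487], 'y': [3, 5]}; b = {'x': [9, 1, 487], 'y': [3, 5], 'z': [5, 3]}
`print(a)` → prints {'x': [9, 1, 487], 'y': [3, 5]}
`print(b)` → prints {'x': [9, 1, 487], 'y': [3, 5], 'z': [5, 3]}

Answer:
{'x': [9, 1, 487], 'y': [3, 5]}
{'x': [9, 1, 487], 'y': [3, 5], 'z': [5, 3]}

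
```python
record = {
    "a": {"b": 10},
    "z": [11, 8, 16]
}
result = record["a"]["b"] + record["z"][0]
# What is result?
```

Trace:
`record = { ...` → record = {'a': {'b': 10}, 'z': [11, 8, 16]}
`result = record["a"]["b"] + record["z"][0]` → result = 21
So result = 21

Answer: 21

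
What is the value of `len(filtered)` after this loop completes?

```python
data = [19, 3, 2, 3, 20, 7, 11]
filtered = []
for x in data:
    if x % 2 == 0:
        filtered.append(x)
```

Count even numbers in [19, 3, 2, 3, 20, 7, 11]
`filtered` takes the values: [] → [2] → [2, 20]
So `len(filtered)` = 2

Answer: 2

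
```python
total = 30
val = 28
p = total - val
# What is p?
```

Trace:
`total = 30` → total = 30
`val = 28` → val = 28
`p = total - val` → p = 2
So p = 2

Answer: 2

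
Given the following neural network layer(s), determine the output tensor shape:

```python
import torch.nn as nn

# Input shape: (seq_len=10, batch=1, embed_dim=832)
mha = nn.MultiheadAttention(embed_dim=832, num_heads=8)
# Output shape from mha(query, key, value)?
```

Input: (10, 1, 832) -> Output: (10, 1, 832)

Answer: (10, 1, 832)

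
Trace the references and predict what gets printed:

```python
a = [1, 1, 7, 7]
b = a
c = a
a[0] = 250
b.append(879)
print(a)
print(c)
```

Key concept: multiple aliases.
Step by step:
`a = [1, 1, 7, 7]` → a = [1, 1, 7, 7]
`b = a` → b = [1, 1, 7, 7] (same object as a)
`c = a` → c = [1, 1, 7, 7] (same object as a, b)
`a[0] = 250` → a = [250, 1, 7, 7] (same object as b, c); b = [250, 1, 7, 7] (same object as a, c); c = [250, 1, 7, 7] (same object as a, b)
`b.append(879)` → a = [250, 1, 7, 7, 879] (same object as b, c); b = [250, 1, 7, 7, 879] (same object as a, c); c = [250, 1, 7, 7, 879] (same object as a, b)
`print(a)` → prints [250, 1, 7, 7, 879]
`print(c)` → prints [250, 1, 7, 7, 879]

Answer:
[250, 1, 7, 7, 879]
[250, 1, 7, 7, 879]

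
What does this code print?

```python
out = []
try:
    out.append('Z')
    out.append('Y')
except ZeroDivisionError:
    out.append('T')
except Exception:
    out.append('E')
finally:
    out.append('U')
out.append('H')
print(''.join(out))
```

Execution trace: 'Z' (try body) → 'Y' (try body, no exception) → 'U' (finally) → 'H' (after the try/except). Output: ZYUH

Answer: ZYUH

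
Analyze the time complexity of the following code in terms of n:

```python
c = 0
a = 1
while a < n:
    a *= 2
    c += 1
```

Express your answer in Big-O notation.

Each loop level contributes: log n. Multiplying the contributions gives O(log n).

Answer: O(log n)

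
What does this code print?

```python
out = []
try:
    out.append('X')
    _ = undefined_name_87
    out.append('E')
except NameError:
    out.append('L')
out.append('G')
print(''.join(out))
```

Execution trace: 'X' (try body) → 'L' (except NameError) → 'G' (after the try/except). Output: XLG

Answer: XLG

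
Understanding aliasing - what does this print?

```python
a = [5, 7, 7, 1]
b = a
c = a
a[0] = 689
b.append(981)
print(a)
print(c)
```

Key concept: multiple aliases.
Step by step:
`a = [5, 7, 7, 1]` → a = [5, 7, 7, 1]
`b = a` → b = [5, 7, 7, 1] (same object as a)
`c = a` → c = [5, 7, 7, 1] (same object as a, b)
`a[0] = 689` → a = [689, 7, 7, 1] (same object as b, c); b = [689, 7, 7, 1] (same object as a, c); c = [689, 7, 7, 1] (same object as a, b)
`b.append(981)` → a = [689, 7, 7, 1, 981] (same object as b, c); b = [689, 7, 7, 1, 981] (same object as a, c); c = [689, 7, 7, 1, 981] (same object as a, b)
`print(a)` → prints [689, 7, 7, 1, 981]
`print(c)` → prints [689, 7, 7, 1, 981]

Answer:
[689, 7, 7, 1, 981]
[689, 7, 7, 1, 981]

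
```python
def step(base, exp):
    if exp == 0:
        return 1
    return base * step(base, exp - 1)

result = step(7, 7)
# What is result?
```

step(7, 7) = 7 * 7 * 7 * 7 * 7 * 7 * 7 = 823543

Answer: 823543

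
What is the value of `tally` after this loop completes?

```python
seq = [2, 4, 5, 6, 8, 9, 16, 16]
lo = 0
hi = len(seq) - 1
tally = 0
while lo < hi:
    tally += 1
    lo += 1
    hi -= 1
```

Iterations until pointers meet (list length 8)
`tally` takes the values: 0 → 1 → 2 → 3 → 4

Answer: 4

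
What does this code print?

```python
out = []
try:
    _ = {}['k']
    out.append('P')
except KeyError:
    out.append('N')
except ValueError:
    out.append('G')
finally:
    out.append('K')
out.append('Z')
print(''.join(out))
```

Execution trace: 'N' (except KeyError) → 'K' (finally) → 'Z' (after the try/except). Output: NKZ

Answer: NKZ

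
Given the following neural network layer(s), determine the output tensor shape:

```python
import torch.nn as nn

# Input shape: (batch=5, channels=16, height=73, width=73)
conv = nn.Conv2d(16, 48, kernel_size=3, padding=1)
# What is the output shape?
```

Input: (5, 16, 73, 73) -> Output: (5, 48, 73, 73)

Answer: (5, 48, 73, 73)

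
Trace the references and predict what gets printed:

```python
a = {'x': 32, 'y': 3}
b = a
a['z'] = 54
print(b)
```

Key concept: dict aliasing.
Step by step:
`a = {'x': 32, 'y': 3}` → a = {'x': 32, 'y': 3}
`b = a` → b = {'x': 32, 'y': 3} (same object as a)
`a['z'] = 54` → a = {'x': 32, 'y': 3, 'z': 54} (same object as b); b = {'x': 32, 'y': 3, 'z': 54} (same object as a)
`print(b)` → prints {'x': 32, 'y': 3, 'z': 54}

Answer: {'x': 32, 'y': 3, 'z': 54}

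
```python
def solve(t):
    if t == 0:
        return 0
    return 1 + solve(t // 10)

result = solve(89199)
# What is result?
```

Count of digits of 89199: 5

Answer: 5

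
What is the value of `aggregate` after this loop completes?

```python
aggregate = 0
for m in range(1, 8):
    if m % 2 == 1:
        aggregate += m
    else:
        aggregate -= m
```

Add odd, subtract even
`aggregate` takes the values: 0 → 1 → -1 → 2 → -2 → 3 → -3 → 4

Answer: 4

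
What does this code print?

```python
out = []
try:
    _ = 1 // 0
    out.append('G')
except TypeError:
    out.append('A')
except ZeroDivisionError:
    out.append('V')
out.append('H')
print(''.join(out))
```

Execution trace: 'V' (except ZeroDivisionError) → 'H' (after the try/except). Output: VH

Answer: VH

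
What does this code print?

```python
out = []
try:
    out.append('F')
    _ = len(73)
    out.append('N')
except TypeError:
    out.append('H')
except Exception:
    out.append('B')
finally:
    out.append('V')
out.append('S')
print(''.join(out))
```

Execution trace: 'F' (try body) → 'H' (except TypeError) → 'V' (finally) → 'S' (after the try/except). Output: FHVS

Answer: FHVS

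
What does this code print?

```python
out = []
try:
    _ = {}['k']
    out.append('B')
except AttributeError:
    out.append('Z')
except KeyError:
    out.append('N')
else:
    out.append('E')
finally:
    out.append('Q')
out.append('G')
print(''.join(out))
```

Execution trace: 'N' (except KeyError) → 'Q' (finally) → 'G' (after the try/except). Output: NQG

Answer: NQG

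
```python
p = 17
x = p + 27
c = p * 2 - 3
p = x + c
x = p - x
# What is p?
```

Trace:
`p = 17` → p = 17
`x = p + 27` → x = 44
`c = p * 2 - 3` → c = 31
`p = x + c` → p = 75
`x = p - x` → x = 31
So p = 75

Answer: 75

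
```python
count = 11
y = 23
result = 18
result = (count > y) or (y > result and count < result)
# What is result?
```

Trace:
`count = 11` → count = 11
`y = 23` → y = 23
`result = 18` → result = 18
`result = (count > y) or (y > result and count < result)` → result = True
So result = True

Answer: True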